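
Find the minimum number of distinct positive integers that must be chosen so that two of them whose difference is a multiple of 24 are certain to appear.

25

Integers whose pairwise differences are multiples of 24 are exactly those sharing a remainder mod 24. Pigeonhole: the 24 residue classes mod 24 are the pigeonholes.
With 24 integers one could put 1 in each residue class and have no class reach 2.
The 25th integer pushes some class to 2, so 24·1 + 1 = 25.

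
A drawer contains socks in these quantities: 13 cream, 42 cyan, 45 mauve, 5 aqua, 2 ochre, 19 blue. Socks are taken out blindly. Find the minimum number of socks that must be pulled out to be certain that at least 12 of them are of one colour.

52

By the pigeonhole principle, the 6 colours are the holes; the socks drawn are the pigeons.
To avoid 12 of any one colour, the worst case takes at most 11 of each colour, or every sock of a colour that has fewer than 11.
That gives 11 + 11 + 11 + 5 + 2 + 11 = 51 socks with no colour reaching 12.
The next sock forces some colour to 12, so 51 + 1 = 52.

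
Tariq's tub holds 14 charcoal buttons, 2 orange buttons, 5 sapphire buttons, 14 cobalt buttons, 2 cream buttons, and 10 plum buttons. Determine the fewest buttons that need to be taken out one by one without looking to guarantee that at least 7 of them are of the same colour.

28

By the pigeonhole principle, put each drawn button into a box by colour. The largest draw with every box below 7 takes min(count, 6) from each colour; colours with fewer than 6 contribute all they have.
Σ min(cᵢ, 6) = 6 + 2 + 5 + 6 + 2 + 6 = 27.
Draw number 27 + 1 = 28 must push one box to 7.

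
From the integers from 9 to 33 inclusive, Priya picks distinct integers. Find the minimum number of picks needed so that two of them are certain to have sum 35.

Two chosen integers sum to 35 exactly when both halves of some pair {x, 35−x} with 9 ≤ x ≤ 35−x ≤ 26 are chosen — 9 such pairs.
The remaining 7 elements (those with no distinct partner in range) can never complete a 35-sum, so the worst case takes all of them and one from each pair: 7 + 9 = 16.
By pigeonhole, the 17th integer has to be the second member of some pair, so 16 + 1 = 17.

17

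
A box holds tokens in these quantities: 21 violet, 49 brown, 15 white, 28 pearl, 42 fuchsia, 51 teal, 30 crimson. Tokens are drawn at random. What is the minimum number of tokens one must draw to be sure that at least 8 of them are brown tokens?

195

In the worst case for collecting brown tokens, every non-brown token comes out first.
There are 21 + 15 + 28 + 42 + 51 + 30 = 187 non-brown tokens altogether.
After those, each further token must be brown, so 187 + 8 = 195 draws guarantee 8 brown tokens.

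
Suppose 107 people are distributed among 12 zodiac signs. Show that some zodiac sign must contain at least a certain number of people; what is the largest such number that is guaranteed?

9

The 12 zodiac signs are the holes and the 107 people are the pigeons.
If every zodiac sign held at most 8 people, the total would be at most 12 × 8 = 96, which is less than 107.
So some zodiac sign holds at least ⌈107/12⌉ = 9 people.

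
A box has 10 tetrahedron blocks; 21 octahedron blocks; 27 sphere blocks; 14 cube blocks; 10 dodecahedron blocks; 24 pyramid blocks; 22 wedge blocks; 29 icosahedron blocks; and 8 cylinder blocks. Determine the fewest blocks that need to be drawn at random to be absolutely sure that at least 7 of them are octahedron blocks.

In the worst case for collecting octahedron blocks, every non-octahedron block comes out first.
There are 10 + 27 + 14 + 10 + 24 + 22 + 29 + 8 = 144 non-octahedron blocks altogether.
After those, each further block must be octahedron, so 144 + 7 = 151 draws guarantee 7 octahedron blocks.

151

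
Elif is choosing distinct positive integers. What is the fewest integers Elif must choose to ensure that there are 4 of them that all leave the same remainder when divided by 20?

61

By the pigeonhole principle, the 20 residue classes mod 20 are the pigeonholes.
With 60 integers one could put 3 in each residue class and have no class reach 4.
The 61st integer pushes some class to 4, so 20·3 + 1 = 61.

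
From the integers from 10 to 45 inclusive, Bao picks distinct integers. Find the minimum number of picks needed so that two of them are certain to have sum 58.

Group the elements by complementary pair {x, 58−x}: {13,45}, {14,44}, {15,43}, …, giving 16 two-element pairs; the single value 29 (it cannot pair with itself since the integers are distinct); and 3 integers whose partner 58−x falls outside [10,45].
Treating each of those 20 groups as a pigeonhole, one can pick one integer per group — 20 integers — with no two summing to 58.
The 21st integer lands in an occupied pair, forcing a sum of 58.

21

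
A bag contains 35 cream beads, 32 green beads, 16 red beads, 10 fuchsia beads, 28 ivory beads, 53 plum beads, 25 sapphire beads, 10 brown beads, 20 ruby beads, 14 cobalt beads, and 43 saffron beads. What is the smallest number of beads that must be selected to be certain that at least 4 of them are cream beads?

In the worst case for collecting cream beads, every non-cream bead comes out first.
There are 32 + 16 + 10 + 28 + 53 + 25 + 10 + 20 + 14 + 43 = 251 non-cream beads altogether.
After those, each further bead must be cream, so 251 + 4 = 255 draws guarantee 4 cream beads.

255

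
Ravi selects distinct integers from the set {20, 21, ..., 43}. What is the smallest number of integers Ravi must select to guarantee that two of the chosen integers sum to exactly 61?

14

Group the elements by complementary pair {x, 61−x}: {20,41}, {21,40}, {22,39}, …, giving 11 two-element pairs and 2 integers whose partner 61−x falls outside [20,43].
By the pigeonhole principle, treating each of those 13 groups as a pigeonhole, one can pick one integer per group — 13 integers — with no two summing to 61.
The 14th integer lands in an occupied pair, forcing a sum of 61.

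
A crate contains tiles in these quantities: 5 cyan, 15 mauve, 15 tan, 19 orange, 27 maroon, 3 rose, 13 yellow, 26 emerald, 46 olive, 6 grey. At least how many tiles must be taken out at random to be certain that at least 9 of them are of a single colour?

Put each drawn tile into a box by colour. The largest draw with every box below 9 takes min(count, 8) from each colour; colours with fewer than 8 contribute all they have.
Σ min(cᵢ, 8) = 5 + 8 + 8 + 8 + 8 + 3 + 8 + 8 + 8 + 6 = 70.
Draw number 70 + 1 = 71 must push one box to 9.

71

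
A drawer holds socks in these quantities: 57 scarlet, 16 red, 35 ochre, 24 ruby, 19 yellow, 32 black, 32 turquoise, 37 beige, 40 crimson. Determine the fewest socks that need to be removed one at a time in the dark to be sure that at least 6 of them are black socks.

In the worst case for collecting black socks, every non-black sock comes out first.
There are 57 + 16 + 35 + 24 + 19 + 32 + 37 + 40 = 260 non-black socks altogether.
After those, each further sock must be black, so 260 + 6 = 266 draws guarantee 6 black socks.

266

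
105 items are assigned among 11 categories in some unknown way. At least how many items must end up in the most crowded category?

10

The 11 categories are the holes and the 105 items are the pigeons.
If every category held at most 9 items, the total would be at most 11 × 9 = 99, which is less than 105.
So some category holds at least ⌈105/11⌉ = 10 items.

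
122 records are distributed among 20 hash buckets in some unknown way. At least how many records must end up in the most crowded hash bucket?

7

By the pigeonhole principle, the 20 hash buckets are the holes and the 122 records are the pigeons.
If every hash bucket held at most 6 records, the total would be at most 20 × 6 = 120, which is less than 122.
So some hash bucket holds at least ⌈122/20⌉ = 7 records.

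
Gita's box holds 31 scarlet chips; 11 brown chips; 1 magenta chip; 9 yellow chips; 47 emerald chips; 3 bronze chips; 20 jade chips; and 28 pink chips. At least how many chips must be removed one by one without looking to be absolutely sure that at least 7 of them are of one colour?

An adversary could hand out at most 6 chips per colour (magenta, bronze run out sooner): 6 + 6 + 1 + 6 + 6 + 3 + 6 + 6 = 40 chips and still no colour has 7.
By the pigeonhole principle, one more chip lands in a colour already at 6, so 41 draws are enough and 40 are not.

41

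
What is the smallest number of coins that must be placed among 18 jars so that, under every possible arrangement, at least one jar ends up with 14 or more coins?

235

With 234 coins one could put exactly 13 in each of the 18 jars, and no jar would reach 14.
One more coin must land in a jar that already has 13, giving it 14.
So 18 × 13 + 1 = 235 coins are required.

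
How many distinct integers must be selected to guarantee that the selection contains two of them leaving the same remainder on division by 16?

17

Pigeonhole: the 16 residue classes mod 16 are the pigeonholes.
With 16 integers one could put 1 in each residue class and have no class reach 2.
The 17th integer pushes some class to 2, so 16·1 + 1 = 17.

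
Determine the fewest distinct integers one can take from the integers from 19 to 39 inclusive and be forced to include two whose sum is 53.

Group the elements by complementary pair {x, 53−x}: {19,34}, {20,33}, {21,32}, …, giving 8 two-element pairs and 5 integers whose partner 53−x falls outside [19,39].
By pigeonhole, treating each of those 13 groups as a pigeonhole, one can pick one integer per group — 13 integers — with no two summing to 53.
The 14th integer lands in an occupied pair, forcing a sum of 53.

14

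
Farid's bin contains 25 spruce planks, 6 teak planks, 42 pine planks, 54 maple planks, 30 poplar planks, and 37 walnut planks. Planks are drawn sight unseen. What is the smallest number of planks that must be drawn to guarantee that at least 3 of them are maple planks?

In the worst case for collecting maple planks, every non-maple plank comes out first.
There are 25 + 6 + 42 + 30 + 37 = 140 non-maple planks altogether.
After those, each further plank must be maple, so 140 + 3 = 143 draws guarantee 3 maple planks.

143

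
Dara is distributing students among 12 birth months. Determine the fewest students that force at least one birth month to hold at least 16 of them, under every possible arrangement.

181

With 180 students one could put exactly 15 in each of the 12 birth months, and no birth month would reach 16.
Pigeonhole: one more student must land in a birth month that already has 15, giving it 16.
So 12 × 15 + 1 = 181 students are required.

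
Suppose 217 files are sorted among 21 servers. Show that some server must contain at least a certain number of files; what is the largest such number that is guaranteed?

The 21 servers are the holes and the 217 files are the pigeons.
If every server held at most 10 files, the total would be at most 21 × 10 = 210, which is less than 217.
So some server holds at least ⌈217/21⌉ = 11 files.

11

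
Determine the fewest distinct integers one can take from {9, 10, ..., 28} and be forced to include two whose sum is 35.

12

Two chosen integers sum to 35 exactly when both halves of some pair {x, 35−x} with 9 ≤ x ≤ 35−x ≤ 26 are chosen — 9 such pairs.
The remaining 2 elements (those with no distinct partner in range) can never complete a 35-sum, so the worst case takes all of them and one from each pair: 2 + 9 = 11.
Pigeonhole: the 12th integer has to be the second member of some pair, so 11 + 1 = 12.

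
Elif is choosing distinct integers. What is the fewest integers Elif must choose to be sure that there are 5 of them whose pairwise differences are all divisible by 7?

Integers whose pairwise differences are multiples of 7 are exactly those sharing a remainder mod 7. Pigeonhole: the 7 residue classes mod 7 are the pigeonholes.
With 28 integers one could put 4 in each residue class and have no class reach 5.
The 29th integer pushes some class to 5, so 7·4 + 1 = 29.

29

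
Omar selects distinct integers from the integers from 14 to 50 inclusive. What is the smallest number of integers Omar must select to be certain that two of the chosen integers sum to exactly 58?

23

Group the elements by complementary pair {x, 58−x}: {14,44}, {15,43}, {16,42}, …, giving 15 two-element pairs, the single value 29 (it cannot pair with itself since the integers are distinct), and 6 integers whose partner 58−x falls outside [14,50].
By the pigeonhole principle, treating each of those 22 groups as a pigeonhole, one can pick one integer per group — 22 integers — with no two summing to 58.
The 23rd integer lands in an occupied pair, forcing a sum of 58.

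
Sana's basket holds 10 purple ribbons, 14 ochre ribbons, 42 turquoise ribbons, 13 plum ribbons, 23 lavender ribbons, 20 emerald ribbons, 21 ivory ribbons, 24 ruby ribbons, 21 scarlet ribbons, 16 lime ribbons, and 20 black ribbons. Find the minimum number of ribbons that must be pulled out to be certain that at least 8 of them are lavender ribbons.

In the worst case for collecting lavender ribbons, every non-lavender ribbon comes out first.
There are 10 + 14 + 42 + 13 + 20 + 21 + 24 + 21 + 16 + 20 = 201 non-lavender ribbons altogether.
After those, each further ribbon must be lavender, so 201 + 8 = 209 draws guarantee 8 lavender ribbons.

209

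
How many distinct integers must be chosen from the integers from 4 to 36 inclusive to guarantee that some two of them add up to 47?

Group the elements by complementary pair {x, 47−x}: {11,36}, {12,35}, {13,34}, …, giving 13 two-element pairs and 7 integers whose partner 47−x falls outside [4,36].
Pigeonhole: treating each of those 20 groups as a pigeonhole, one can pick one integer per group — 20 integers — with no two summing to 47.
The 21st integer lands in an occupied pair, forcing a sum of 47.

21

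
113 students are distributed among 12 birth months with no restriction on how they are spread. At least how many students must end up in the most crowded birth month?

By pigeonhole, the 12 birth months are the holes and the 113 students are the pigeons.
If every birth month held at most 9 students, the total would be at most 12 × 9 = 108, which is less than 113.
So some birth month holds at least ⌈113/12⌉ = 10 students.

10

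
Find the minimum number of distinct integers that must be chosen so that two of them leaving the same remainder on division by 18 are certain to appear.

By pigeonhole, the 18 residue classes mod 18 are the pigeonholes.
With 18 integers one could put 1 in each residue class and have no class reach 2.
The 19th integer pushes some class to 2, so 18·1 + 1 = 19.

19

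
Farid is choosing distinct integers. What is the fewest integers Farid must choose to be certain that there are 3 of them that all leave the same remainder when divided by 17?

By pigeonhole, the 17 residue classes mod 17 are the pigeonholes.
With 34 integers one could put 2 in each residue class and have no class reach 3.
The 35th integer pushes some class to 3, so 17·2 + 1 = 35.

35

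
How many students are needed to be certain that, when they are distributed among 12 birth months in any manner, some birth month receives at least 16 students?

With 180 students one could put exactly 15 in each of the 12 birth months, and no birth month would reach 16.
One more student must land in a birth month that already has 15, giving it 16.
So 12 × 15 + 1 = 181 students are required.

181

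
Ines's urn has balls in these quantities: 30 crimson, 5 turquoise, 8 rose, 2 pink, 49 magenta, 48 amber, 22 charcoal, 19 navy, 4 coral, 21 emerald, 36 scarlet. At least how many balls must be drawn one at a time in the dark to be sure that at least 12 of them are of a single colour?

97

An adversary could hand out at most 11 balls per colour (4 colours run out sooner): 11 + 5 + 8 + 2 + 11 + 11 + 11 + 11 + 4 + 11 + 11 = 96 balls and still no colour has 12.
Pigeonhole: one more ball lands in a colour already at 11, so 97 draws are enough and 96 are not.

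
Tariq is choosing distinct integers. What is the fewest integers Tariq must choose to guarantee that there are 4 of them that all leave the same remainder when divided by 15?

The 15 residue classes mod 15 are the pigeonholes.
With 45 integers one could put 3 in each residue class and have no class reach 4.
The 46th integer pushes some class to 4, so 15·3 + 1 = 46.

46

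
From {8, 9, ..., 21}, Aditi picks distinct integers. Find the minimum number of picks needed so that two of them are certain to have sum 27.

Group the elements by complementary pair {x, 27−x}: {8,19}, {9,18}, {10,17}, …, giving 6 two-element pairs and 2 integers whose partner 27−x falls outside [8,21].
By the pigeonhole principle, treating each of those 8 groups as a pigeonhole, one can pick one integer per group — 8 integers — with no two summing to 27.
The 9th integer lands in an occupied pair, forcing a sum of 27.

9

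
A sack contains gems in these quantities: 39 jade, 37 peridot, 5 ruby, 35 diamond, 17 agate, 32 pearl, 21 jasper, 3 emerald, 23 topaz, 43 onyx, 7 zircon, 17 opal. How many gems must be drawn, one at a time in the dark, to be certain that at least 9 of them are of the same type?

An adversary could hand out at most 8 gems per type (ruby, emerald, zircon run out sooner): 8 + 8 + 5 + 8 + 8 + 8 + 8 + 3 + 8 + 8 + 7 + 8 = 87 gems and still no type has 9.
By pigeonhole, one more gem lands in a type already at 8, so 88 draws are enough and 87 are not.

88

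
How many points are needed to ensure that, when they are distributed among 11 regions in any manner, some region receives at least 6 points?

With 55 points one could put exactly 5 in each of the 11 regions, and no region would reach 6.
By the pigeonhole principle, one more point must land in a region that already has 5, giving it 6.
So 11 × 5 + 1 = 56 points are required.

56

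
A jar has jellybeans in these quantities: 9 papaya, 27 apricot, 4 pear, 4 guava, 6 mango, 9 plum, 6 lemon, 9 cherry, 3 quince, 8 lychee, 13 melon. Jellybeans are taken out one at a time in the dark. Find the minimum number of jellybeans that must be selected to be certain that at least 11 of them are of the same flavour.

79

An adversary could hand out at most 10 jellybeans per flavour (9 flavours run out sooner): 9 + 10 + 4 + 4 + 6 + 9 + 6 + 9 + 3 + 8 + 10 = 78 jellybeans and still no flavour has 11.
One more jellybean lands in a flavour already at 10, so 79 draws are enough and 78 are not.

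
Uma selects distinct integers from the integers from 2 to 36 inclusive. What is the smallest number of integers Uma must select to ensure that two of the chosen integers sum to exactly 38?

19

Two chosen integers sum to 38 exactly when both halves of some pair {x, 38−x} with 2 ≤ x ≤ 38−x ≤ 36 are chosen — 17 such pairs.
The remaining 1 element (those with no distinct partner in range) can never complete a 38-sum, so the worst case takes all of them and one from each pair: 1 + 17 = 18.
The 19th integer has to be the second member of some pair, so 18 + 1 = 19.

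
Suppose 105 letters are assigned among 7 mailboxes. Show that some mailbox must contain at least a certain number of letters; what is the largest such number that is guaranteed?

The 7 mailboxes are the holes and the 105 letters are the pigeons.
If every mailbox held at most 14 letters, the total would be at most 7 × 14 = 98, which is less than 105.
So some mailbox holds at least ⌈105/7⌉ = 15 letters.

15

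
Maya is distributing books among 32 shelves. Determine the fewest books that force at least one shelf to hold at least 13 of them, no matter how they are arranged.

With 384 books one could put exactly 12 in each of the 32 shelves, and no shelf would reach 13.
One more book must land in a shelf that already has 12, giving it 13.
So 32 × 12 + 1 = 385 books are required.

385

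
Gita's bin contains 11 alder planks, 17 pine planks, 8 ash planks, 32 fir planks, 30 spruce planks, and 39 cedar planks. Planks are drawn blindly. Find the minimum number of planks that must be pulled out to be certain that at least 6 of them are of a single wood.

31

By the pigeonhole principle, put each drawn plank into a box by wood. The largest draw with every box below 6 takes min(count, 5) from each wood.
Σ min(cᵢ, 5) = 5 + 5 + 5 + 5 + 5 + 5 = 30.
Draw number 30 + 1 = 31 must push one box to 6.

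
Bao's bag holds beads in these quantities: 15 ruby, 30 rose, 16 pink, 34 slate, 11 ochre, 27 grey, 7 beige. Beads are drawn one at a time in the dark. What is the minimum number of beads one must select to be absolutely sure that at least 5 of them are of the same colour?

An adversary could hand out at most 4 beads per colour: 4 + 4 + 4 + 4 + 4 + 4 + 4 = 28 beads and still no colour has 5.
By the pigeonhole principle, one more bead lands in a colour already at 4, so 29 draws are enough and 28 are not.

29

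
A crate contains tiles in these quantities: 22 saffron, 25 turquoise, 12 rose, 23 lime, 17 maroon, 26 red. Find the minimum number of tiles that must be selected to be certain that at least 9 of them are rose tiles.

122

In the worst case for collecting rose tiles, every non-rose tile comes out first.
There are 22 + 25 + 23 + 17 + 26 = 113 non-rose tiles altogether.
After those, each further tile must be rose, so 113 + 9 = 122 draws guarantee 9 rose tiles.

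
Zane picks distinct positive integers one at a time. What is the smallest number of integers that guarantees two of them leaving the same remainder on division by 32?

33

Pigeonhole: the 32 residue classes mod 32 are the pigeonholes.
With 32 integers one could put 1 in each residue class and have no class reach 2.
The 33rd integer pushes some class to 2, so 32·1 + 1 = 33.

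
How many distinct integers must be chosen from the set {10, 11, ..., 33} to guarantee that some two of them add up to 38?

Two chosen integers sum to 38 exactly when both halves of some pair {x, 38−x} with 10 ≤ x ≤ 38−x ≤ 28 are chosen — 9 such pairs.
The remaining 6 elements (those with no distinct partner in range) can never complete a 38-sum, so the worst case takes all of them and one from each pair: 6 + 9 = 15.
Pigeonhole: the 16th integer has to be the second member of some pair, so 15 + 1 = 16.

16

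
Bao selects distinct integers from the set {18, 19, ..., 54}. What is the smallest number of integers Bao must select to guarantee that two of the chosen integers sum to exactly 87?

27

Group the elements by complementary pair {x, 87−x}: {33,54}, {34,53}, {35,52}, …, giving 11 two-element pairs and 15 integers whose partner 87−x falls outside [18,54].
Pigeonhole: treating each of those 26 groups as a pigeonhole, one can pick one integer per group — 26 integers — with no two summing to 87.
The 27th integer lands in an occupied pair, forcing a sum of 87.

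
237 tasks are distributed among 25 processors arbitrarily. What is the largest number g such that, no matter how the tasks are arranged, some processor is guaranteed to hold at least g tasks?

The 25 processors are the holes and the 237 tasks are the pigeons.
If every processor held at most 9 tasks, the total would be at most 25 × 9 = 225, which is less than 237.
So some processor holds at least ⌈237/25⌉ = 10 tasks.

10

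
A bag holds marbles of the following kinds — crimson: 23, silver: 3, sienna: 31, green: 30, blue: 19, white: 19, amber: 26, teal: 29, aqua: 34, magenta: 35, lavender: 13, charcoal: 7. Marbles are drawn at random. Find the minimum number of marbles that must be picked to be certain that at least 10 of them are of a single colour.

An adversary could hand out at most 9 marbles per colour (silver, charcoal run out sooner): 9 + 3 + 9 + 9 + 9 + 9 + 9 + 9 + 9 + 9 + 9 + 7 = 100 marbles and still no colour has 10.
One more marble lands in a colour already at 9, so 101 draws are enough and 100 are not.

101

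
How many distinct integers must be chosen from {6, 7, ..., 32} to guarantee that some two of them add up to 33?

17

Two chosen integers sum to 33 exactly when both halves of some pair {x, 33−x} with 6 ≤ x ≤ 33−x ≤ 27 are chosen — 11 such pairs.
The remaining 5 elements (those with no distinct partner in range) can never complete a 33-sum, so the worst case takes all of them and one from each pair: 5 + 11 = 16.
By pigeonhole, the 17th integer has to be the second member of some pair, so 16 + 1 = 17.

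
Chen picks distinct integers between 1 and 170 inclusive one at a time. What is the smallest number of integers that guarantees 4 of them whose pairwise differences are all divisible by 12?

Integers whose pairwise differences are multiples of 12 are exactly those sharing a remainder mod 12. Pigeonhole: the 12 residue classes mod 12 are the pigeonholes.
With 36 integers one could put 3 in each residue class and have no class reach 4.
The 37th integer pushes some class to 4, so 12·3 + 1 = 37.

37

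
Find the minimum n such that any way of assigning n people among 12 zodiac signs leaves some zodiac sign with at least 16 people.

181

With 180 people one could put exactly 15 in each of the 12 zodiac signs, and no zodiac sign would reach 16.
By pigeonhole, one more person must land in a zodiac sign that already has 15, giving it 16.
So 12 × 15 + 1 = 181 people are required.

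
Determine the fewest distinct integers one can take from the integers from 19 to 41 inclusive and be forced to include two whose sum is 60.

13

A set avoiding the sum 60 can contain at most one of each pair {x, 60−x}, plus the 1 element equal to its own complement.
The integers 30, …, 41 (12 of them) are such a set: any two sum to at least 30+31 = 61 > 60.
By pigeonhole, any 13th integer completes one of the 11 pairs, so 13 choices force a sum of 60.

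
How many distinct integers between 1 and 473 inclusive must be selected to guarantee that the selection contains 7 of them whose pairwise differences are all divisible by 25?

Integers whose pairwise differences are multiples of 25 are exactly those sharing a remainder mod 25. By pigeonhole, the 25 residue classes mod 25 are the pigeonholes.
With 150 integers one could put 6 in each residue class and have no class reach 7.
The 151st integer pushes some class to 7, so 25·6 + 1 = 151.

151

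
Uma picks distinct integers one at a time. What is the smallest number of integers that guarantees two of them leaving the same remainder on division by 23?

The 23 residue classes mod 23 are the pigeonholes.
With 23 integers one could put 1 in each residue class and have no class reach 2.
The 24th integer pushes some class to 2, so 23·1 + 1 = 24.

24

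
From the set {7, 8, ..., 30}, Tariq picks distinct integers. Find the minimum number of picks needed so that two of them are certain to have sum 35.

14

Two chosen integers sum to 35 exactly when both halves of some pair {x, 35−x} with 7 ≤ x ≤ 35−x ≤ 28 are chosen — 11 such pairs.
The remaining 2 elements (those with no distinct partner in range) can never complete a 35-sum, so the worst case takes all of them and one from each pair: 2 + 11 = 13.
The 14th integer has to be the second member of some pair, so 13 + 1 = 14.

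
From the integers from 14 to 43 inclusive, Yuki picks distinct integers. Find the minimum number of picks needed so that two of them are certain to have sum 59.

17

A set avoiding the sum 59 can contain at most one of each pair {x, 59−x}, plus the 2 elements whose complement lies outside the range.
The integers 14, …, 29 (16 of them) are such a set: any two sum to at least 14+15 = 29 and at most 28+29 = 57 < 59.
By pigeonhole, any 17th integer completes one of the 14 pairs, so 17 choices force a sum of 59.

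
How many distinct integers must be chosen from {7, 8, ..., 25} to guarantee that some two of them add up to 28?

Two chosen integers sum to 28 exactly when both halves of some pair {x, 28−x} with 7 ≤ x ≤ 28−x ≤ 21 are chosen — 7 such pairs.
The remaining 5 elements (those with no distinct partner in range) can never complete a 28-sum, so the worst case takes all of them and one from each pair: 5 + 7 = 12.
The 13th integer has to be the second member of some pair, so 12 + 1 = 13.

13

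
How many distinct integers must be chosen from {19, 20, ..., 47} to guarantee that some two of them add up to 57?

20

A set avoiding the sum 57 can contain at most one of each pair {x, 57−x}, plus the 9 elements whose complement lies outside the range.
The integers 29, …, 47 (19 of them) are such a set: any two sum to at least 29+30 = 59 > 57.
Any 20th integer completes one of the 10 pairs, so 20 choices force a sum of 57.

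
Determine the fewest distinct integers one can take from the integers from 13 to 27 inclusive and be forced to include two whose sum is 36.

11

Two chosen integers sum to 36 exactly when both halves of some pair {x, 36−x} with 13 ≤ x ≤ 36−x ≤ 23 are chosen — 5 such pairs.
The remaining 5 elements (those with no distinct partner in range) can never complete a 36-sum, so the worst case takes all of them and one from each pair: 5 + 5 = 10.
The 11th integer has to be the second member of some pair, so 10 + 1 = 11.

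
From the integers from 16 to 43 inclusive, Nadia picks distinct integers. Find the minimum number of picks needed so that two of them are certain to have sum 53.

A set avoiding the sum 53 can contain at most one of each pair {x, 53−x}, plus the 6 elements whose complement lies outside the range.
The integers 27, …, 43 (17 of them) are such a set: any two sum to at least 27+28 = 55 > 53.
By the pigeonhole principle, any 18th integer completes one of the 11 pairs, so 18 choices force a sum of 53.

18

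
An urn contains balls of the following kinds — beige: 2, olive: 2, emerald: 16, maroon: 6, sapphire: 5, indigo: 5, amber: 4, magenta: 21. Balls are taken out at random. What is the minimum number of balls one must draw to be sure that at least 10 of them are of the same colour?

An adversary could hand out at most 9 balls per colour (6 colours run out sooner): 2 + 2 + 9 + 6 + 5 + 5 + 4 + 9 = 42 balls and still no colour has 10.
By pigeonhole, one more ball lands in a colour already at 9, so 43 draws are enough and 42 are not.

43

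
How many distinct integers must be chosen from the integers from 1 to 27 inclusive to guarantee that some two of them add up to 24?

17

A set avoiding the sum 24 can contain at most one of each pair {x, 24−x}, plus the 5 elements whose complement lies outside the range or equal to its own complement.
The integers 12, …, 27 (16 of them) are such a set: any two sum to at least 12+13 = 25 > 24.
Pigeonhole: any 17th integer completes one of the 11 pairs, so 17 choices force a sum of 24.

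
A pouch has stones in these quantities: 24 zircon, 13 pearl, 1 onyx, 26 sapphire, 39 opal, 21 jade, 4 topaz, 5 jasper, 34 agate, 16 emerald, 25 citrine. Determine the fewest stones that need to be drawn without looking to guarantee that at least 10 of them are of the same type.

An adversary could hand out at most 9 stones per type (onyx, topaz, jasper run out sooner): 9 + 9 + 1 + 9 + 9 + 9 + 4 + 5 + 9 + 9 + 9 = 82 stones and still no type has 10.
One more stone lands in a type already at 9, so 83 draws are enough and 82 are not.

83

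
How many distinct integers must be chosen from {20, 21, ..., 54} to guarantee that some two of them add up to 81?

A set avoiding the sum 81 can contain at most one of each pair {x, 81−x}, plus the 7 elements whose complement lies outside the range.
The integers 20, …, 40 (21 of them) are such a set: any two sum to at least 20+21 = 41 and at most 39+40 = 79 < 81.
Any 22nd integer completes one of the 14 pairs, so 22 choices force a sum of 81.

22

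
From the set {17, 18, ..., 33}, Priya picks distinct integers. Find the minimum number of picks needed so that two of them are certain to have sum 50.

A set avoiding the sum 50 can contain at most one of each pair {x, 50−x}, plus the 1 element equal to its own complement.
The integers 25, …, 33 (9 of them) are such a set: any two sum to at least 25+26 = 51 > 50.
Any 10th integer completes one of the 8 pairs, so 10 choices force a sum of 50.

10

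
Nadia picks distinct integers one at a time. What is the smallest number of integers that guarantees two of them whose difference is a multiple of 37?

Integers whose pairwise differences are multiples of 37 are exactly those sharing a remainder mod 37. The 37 residue classes mod 37 are the pigeonholes.
With 37 integers one could put 1 in each residue class and have no class reach 2.
The 38th integer pushes some class to 2, so 37·1 + 1 = 38.

38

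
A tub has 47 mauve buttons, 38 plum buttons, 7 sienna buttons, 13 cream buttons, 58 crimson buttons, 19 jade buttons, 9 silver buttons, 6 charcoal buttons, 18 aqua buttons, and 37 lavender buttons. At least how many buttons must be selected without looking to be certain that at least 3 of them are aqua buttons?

In the worst case for collecting aqua buttons, every non-aqua button comes out first.
There are 47 + 38 + 7 + 13 + 58 + 19 + 9 + 6 + 37 = 234 non-aqua buttons altogether.
After those, each further button must be aqua, so 234 + 3 = 237 draws guarantee 3 aqua buttons.

237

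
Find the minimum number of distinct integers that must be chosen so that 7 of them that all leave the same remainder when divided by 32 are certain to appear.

193

By pigeonhole, the 32 residue classes mod 32 are the pigeonholes.
With 192 integers one could put 6 in each residue class and have no class reach 7.
The 193rd integer pushes some class to 7, so 32·6 + 1 = 193.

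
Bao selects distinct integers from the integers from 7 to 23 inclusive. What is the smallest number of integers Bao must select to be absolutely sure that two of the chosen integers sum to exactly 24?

13

Two chosen integers sum to 24 exactly when both halves of some pair {x, 24−x} with 7 ≤ x ≤ 24−x ≤ 17 are chosen — 5 such pairs.
The remaining 7 elements (those with no distinct partner in range) can never complete a 24-sum, so the worst case takes all of them and one from each pair: 7 + 5 = 12.
By pigeonhole, the 13th integer has to be the second member of some pair, so 12 + 1 = 13.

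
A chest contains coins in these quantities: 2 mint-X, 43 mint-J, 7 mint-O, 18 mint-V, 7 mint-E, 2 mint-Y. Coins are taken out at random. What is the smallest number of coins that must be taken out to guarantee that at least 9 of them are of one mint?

By pigeonhole, the 6 mints are the holes; the coins drawn are the pigeons.
To avoid 9 of any one mint, the worst case takes at most 8 of each mint, or every coin of a mint that has fewer than 8.
That gives 2 + 8 + 7 + 8 + 7 + 2 = 34 coins with no mint reaching 9.
The next coin forces some mint to 9, so 34 + 1 = 35.

35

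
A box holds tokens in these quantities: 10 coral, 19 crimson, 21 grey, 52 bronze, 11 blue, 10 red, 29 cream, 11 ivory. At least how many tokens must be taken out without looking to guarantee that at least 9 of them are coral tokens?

In the worst case for collecting coral tokens, every non-coral token comes out first.
There are 19 + 21 + 52 + 11 + 10 + 29 + 11 = 153 non-coral tokens altogether.
After those, each further token must be coral, so 153 + 9 = 162 draws guarantee 9 coral tokens.

162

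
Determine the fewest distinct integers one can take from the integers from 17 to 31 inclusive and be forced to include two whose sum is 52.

11

Two chosen integers sum to 52 exactly when both halves of some pair {x, 52−x} with 21 ≤ x ≤ 52−x ≤ 31 are chosen — 5 such pairs.
The remaining 5 elements (those with no distinct partner in range) can never complete a 52-sum, so the worst case takes all of them and one from each pair: 5 + 5 = 10.
By the pigeonhole principle, the 11th integer has to be the second member of some pair, so 10 + 1 = 11.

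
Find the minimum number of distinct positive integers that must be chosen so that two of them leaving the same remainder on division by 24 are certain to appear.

By the pigeonhole principle, the 24 residue classes mod 24 are the pigeonholes.
With 24 integers one could put 1 in each residue class and have no class reach 2.
The 25th integer pushes some class to 2, so 24·1 + 1 = 25.

25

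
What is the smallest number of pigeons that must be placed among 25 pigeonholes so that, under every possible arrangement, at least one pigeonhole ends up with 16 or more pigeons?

376

With 375 pigeons one could put exactly 15 in each of the 25 pigeonholes, and no pigeonhole would reach 16.
By pigeonhole, one more pigeon must land in a pigeonhole that already has 15, giving it 16.
So 25 × 15 + 1 = 376 pigeons are required.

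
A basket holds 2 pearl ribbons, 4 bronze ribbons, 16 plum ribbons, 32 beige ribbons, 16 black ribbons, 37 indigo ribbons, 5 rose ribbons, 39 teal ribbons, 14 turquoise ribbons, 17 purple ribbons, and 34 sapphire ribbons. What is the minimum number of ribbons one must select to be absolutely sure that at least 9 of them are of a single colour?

Pigeonhole: put each drawn ribbon into a box by colour. The largest draw with every box below 9 takes min(count, 8) from each colour; colours with fewer than 8 contribute all they have.
Σ min(cᵢ, 8) = 2 + 4 + 8 + 8 + 8 + 8 + 5 + 8 + 8 + 8 + 8 = 75.
Draw number 75 + 1 = 76 must push one box to 9.

76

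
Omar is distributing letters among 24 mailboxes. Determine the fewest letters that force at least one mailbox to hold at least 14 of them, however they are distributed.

With 312 letters one could put exactly 13 in each of the 24 mailboxes, and no mailbox would reach 14.
By pigeonhole, one more letter must land in a mailbox that already has 13, giving it 14.
So 24 × 13 + 1 = 313 letters are required.

313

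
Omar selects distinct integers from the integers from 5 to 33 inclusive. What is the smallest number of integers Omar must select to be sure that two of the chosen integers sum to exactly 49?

Group the elements by complementary pair {x, 49−x}: {16,33}, {17,32}, {18,31}, …, giving 9 two-element pairs and 11 integers whose partner 49−x falls outside [5,33].
Treating each of those 20 groups as a pigeonhole, one can pick one integer per group — 20 integers — with no two summing to 49.
The 21st integer lands in an occupied pair, forcing a sum of 49.

21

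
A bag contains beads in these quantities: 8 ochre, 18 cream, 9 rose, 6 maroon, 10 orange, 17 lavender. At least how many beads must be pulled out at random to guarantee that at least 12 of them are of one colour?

56

The 6 colours are the holes; the beads drawn are the pigeons.
To avoid 12 of any one colour, the worst case takes at most 11 of each colour, or every bead of a colour that has fewer than 11.
That gives 8 + 11 + 9 + 6 + 10 + 11 = 55 beads with no colour reaching 12.
The next bead forces some colour to 12, so 55 + 1 = 56.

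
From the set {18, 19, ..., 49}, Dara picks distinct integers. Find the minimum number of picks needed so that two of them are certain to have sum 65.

18

Group the elements by complementary pair {x, 65−x}: {18,47}, {19,46}, {20,45}, …, giving 15 two-element pairs and 2 integers whose partner 65−x falls outside [18,49].
Treating each of those 17 groups as a pigeonhole, one can pick one integer per group — 17 integers — with no two summing to 65.
The 18th integer lands in an occupied pair, forcing a sum of 65.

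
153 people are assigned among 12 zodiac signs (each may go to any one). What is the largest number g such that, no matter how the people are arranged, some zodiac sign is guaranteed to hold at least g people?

The 12 zodiac signs are the holes and the 153 people are the pigeons.
If every zodiac sign held at most 12 people, the total would be at most 12 × 12 = 144, which is less than 153.
So some zodiac sign holds at least ⌈153/12⌉ = 13 people.

13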